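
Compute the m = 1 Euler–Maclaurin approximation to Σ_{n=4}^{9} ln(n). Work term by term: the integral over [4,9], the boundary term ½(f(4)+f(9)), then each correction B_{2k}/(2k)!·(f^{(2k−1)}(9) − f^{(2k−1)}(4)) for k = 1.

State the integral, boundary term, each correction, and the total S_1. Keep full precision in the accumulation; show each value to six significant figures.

The integral term ∫_4^9 ln(x) dx = 9.22984.
Boundary: ½(f(4) + f(9)) = ½(1.38629 + 2.19722) = 1.79176.
So far: 11.0216.
Correction k=1: B_{2}/2! · (f^{(1)}(9) − f^{(1)}(4)) = 1/12 · (0.111111 − 0.250000) = -0.0115741.

S_1 ≈ 11.0100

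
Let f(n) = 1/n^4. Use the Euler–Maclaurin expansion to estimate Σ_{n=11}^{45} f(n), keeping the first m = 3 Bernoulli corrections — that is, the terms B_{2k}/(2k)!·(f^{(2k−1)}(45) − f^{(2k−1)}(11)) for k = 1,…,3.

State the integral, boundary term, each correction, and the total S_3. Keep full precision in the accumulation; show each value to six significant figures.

∫_11^45 1/x^4 dx evaluates to 0.000246780.
Endpoint term: (f(11) + f(45))/2 = (6.83013e-05 + 2.43865e-07)/2 = 3.42726e-05.
Running total after boundary: 0.000281053.
k=1: B_{2}/(2)! × [f^{(1)}(45) − f^{(1)}(11)] = 1/12 × (-2.16769e-08 − (-2.48369e-05)) = 2.06793e-06.
Running total after k=1: 0.000283121.
k=2: B_{4}/(4)! × [f^{(3)}(45) − f^{(3)}(11)] = −1/720 × (-3.21139e-10 − (-6.15790e-06)) = -8.55219e-09.
Running total after k=2: 0.000283112.
k=3: B_{6}/(6)! × [f^{(5)}(45) − f^{(5)}(11)] = 1/30240 × (-8.88089e-12 − (-2.84994e-06)) = 9.42436e-11.

S_3 ≈ 0.000283112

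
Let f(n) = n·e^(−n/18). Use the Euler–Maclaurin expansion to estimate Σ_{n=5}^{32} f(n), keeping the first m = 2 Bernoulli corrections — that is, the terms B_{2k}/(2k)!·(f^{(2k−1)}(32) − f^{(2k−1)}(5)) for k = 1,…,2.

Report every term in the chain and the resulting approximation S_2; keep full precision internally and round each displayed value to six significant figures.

S_2 ≈ 166.020

∫_5^32 x·e^(−x/18) dx evaluates to 161.479.
½[f(5) + f(32)] = ½[3.78733 + 5.40843] = 4.59788.
So far: 166.076.
Correction k=1: B_{2}/2! · (f^{(1)}(32) − f^{(1)}(5)) = 1/12 · (-0.131455 − 0.547058) = -0.0565427.
After k=1: 166.020.
Correction k=2: B_{4}/4! · (f^{(3)}(32) − f^{(3)}(5)) = −1/720 · (0.000637567 − 0.00636416) = 7.95360e-06.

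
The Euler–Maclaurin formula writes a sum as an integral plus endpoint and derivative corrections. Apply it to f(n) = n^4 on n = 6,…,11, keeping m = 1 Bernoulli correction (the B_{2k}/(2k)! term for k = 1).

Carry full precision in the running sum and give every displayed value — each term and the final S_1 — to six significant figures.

S_1 ≈ 38995.2

∫_6^11 x^4 dx evaluates to 30655.0.
½[f(6) + f(11)] = ½[1296.00 + 14641.0] = 7968.50.
Running total after boundary: 38623.5.
Correction k=1: B_{2}/2! · (f^{(1)}(11) − f^{(1)}(6)) = 1/12 · (5324.00 − 864.000) = 371.667.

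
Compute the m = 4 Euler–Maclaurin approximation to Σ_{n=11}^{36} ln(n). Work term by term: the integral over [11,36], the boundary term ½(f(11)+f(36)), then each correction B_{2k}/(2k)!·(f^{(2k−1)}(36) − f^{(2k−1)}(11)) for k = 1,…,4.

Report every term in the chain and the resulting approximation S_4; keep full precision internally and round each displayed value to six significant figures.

S_4 ≈ 80.6153

∫_11^36 ln(x) dx evaluates to 77.6298.
Endpoint term: (f(11) + f(36))/2 = (2.39790 + 3.58352)/2 = 2.99071.
So far: 80.6205.
Correction k=1: B_{2}/2! · (f^{(1)}(36) − f^{(1)}(11)) = 1/12 · (0.0277778 − 0.0909091) = -0.00526094.
Running total after k=1: 80.6153.
Correction k=2: B_{4}/4! · (f^{(3)}(36) − f^{(3)}(11)) = −1/720 · (4.28669e-05 − 0.00150263) = 2.02745e-06.
Running total after k=2: 80.6153.
Correction k=3: B_{6}/6! · (f^{(5)}(36) − f^{(5)}(11)) = 1/30240 · (3.96916e-07 − 0.000149021) = -4.91482e-09.
Running total after k=3: 80.6153.
Correction k=4: B_{8}/8! · (f^{(7)}(36) − f^{(7)}(11)) = −1/1209600 · (9.18787e-09 − 3.69474e-05) = 3.05375e-11.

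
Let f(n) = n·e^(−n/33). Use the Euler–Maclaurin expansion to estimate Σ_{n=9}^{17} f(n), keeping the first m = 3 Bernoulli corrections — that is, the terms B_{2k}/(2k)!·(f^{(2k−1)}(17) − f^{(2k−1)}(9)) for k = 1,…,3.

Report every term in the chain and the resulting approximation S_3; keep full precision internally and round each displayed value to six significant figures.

S_3 ≈ 77.9176

The integral term ∫_9^17 x·e^(−x/33) dx = 69.4357.
Endpoint term: (f(9) + f(17))/2 = (6.85170 + 10.1560)/2 = 8.50384.
Running total after boundary: 77.9396.
Correction k=1: B_{2}/2! · (f^{(1)}(17) − f^{(1)}(9)) = 1/12 · (0.289653 − 0.553673) = -0.0220016.
Running total after k=1: 77.9176.
Correction k=2: B_{4}/4! · (f^{(3)}(17) − f^{(3)}(9)) = −1/720 · (0.00136315 − 0.00190659) = 7.54770e-07.
Running total after k=2: 77.9176.
Correction k=3: B_{6}/6! · (f^{(5)}(17) − f^{(5)}(9)) = 1/30240 · (2.25925e-06 − 3.03467e-06) = -2.56420e-11.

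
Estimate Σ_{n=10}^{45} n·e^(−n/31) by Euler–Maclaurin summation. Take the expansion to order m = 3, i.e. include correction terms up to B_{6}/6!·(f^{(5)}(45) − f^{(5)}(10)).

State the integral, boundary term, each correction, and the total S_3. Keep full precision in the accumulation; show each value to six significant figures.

∫_10^45 x·e^(−x/31) dx evaluates to 368.800.
Boundary: ½(f(10) + f(45)) = ½(7.24278 + 10.5387) = 8.89071.
Integral + boundary = 377.690.
Correction k=1: B_{2}/2! · (f^{(1)}(45) − f^{(1)}(10)) = 1/12 · (-0.105764 − 0.490640) = -0.0497003.
Partial sum through k=1: 377.641.
Correction k=2: B_{4}/4! · (f^{(3)}(45) − f^{(3)}(10)) = −1/720 · (0.000377336 − 0.00201789) = 2.27855e-06.
Partial sum through k=2: 377.641.
Correction k=3: B_{6}/6! · (f^{(5)}(45) − f^{(5)}(10)) = 1/30240 · (8.99822e-07 − 3.66830e-06) = -9.15501e-11.

S_3 ≈ 377.641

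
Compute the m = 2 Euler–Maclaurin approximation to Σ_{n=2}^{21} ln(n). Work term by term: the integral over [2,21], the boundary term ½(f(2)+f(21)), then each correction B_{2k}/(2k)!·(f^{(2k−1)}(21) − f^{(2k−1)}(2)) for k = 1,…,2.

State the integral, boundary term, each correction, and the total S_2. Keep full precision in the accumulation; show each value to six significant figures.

S_2 ≈ 45.3802

Integral: ∫_2^21 ln(x) dx = 43.5487.
Endpoint term: (f(2) + f(21))/2 = (0.693147 + 3.04452)/2 = 1.86883.
Running total after boundary: 45.4175.
Order-1 term: 1/12 · (0.0476190 − 0.500000) = -0.0376984.
Running total after k=1: 45.3798.
Order-2 term: −1/720 · (0.000215959 − 0.250000) = 0.000346922.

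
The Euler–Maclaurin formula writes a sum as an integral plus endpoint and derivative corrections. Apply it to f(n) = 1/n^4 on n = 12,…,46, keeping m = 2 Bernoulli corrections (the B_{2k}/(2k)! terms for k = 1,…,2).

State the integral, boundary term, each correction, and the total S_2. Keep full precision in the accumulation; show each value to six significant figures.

S_2 ≈ 0.000215034

Integral: ∫_12^46 1/x^4 dx = 0.000189477.
Endpoint term: (f(12) + f(46))/2 = (4.82253e-05 + 2.23341e-07)/2 = 2.42243e-05.
Integral + boundary = 0.000213701.
k=1: B_{2}/(2)! × [f^{(1)}(46) − f^{(1)}(12)] = 1/12 × (-1.94210e-08 − (-1.60751e-05)) = 1.33797e-06.
Running total after k=1: 0.000215039.
k=2: B_{4}/(4)! × [f^{(3)}(46) − f^{(3)}(12)] = −1/720 × (-2.75345e-10 − (-3.34898e-06)) = -4.65098e-09.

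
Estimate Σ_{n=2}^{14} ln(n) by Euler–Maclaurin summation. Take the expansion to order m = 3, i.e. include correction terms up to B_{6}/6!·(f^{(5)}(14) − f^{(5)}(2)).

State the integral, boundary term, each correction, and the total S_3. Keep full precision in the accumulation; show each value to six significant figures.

S_3 ≈ 25.1912

The integral term ∫_2^14 ln(x) dx = 23.5605.
½[f(2) + f(14)] = ½[0.693147 + 2.63906] = 1.66610.
Running total after boundary: 25.2266.
Order-1 term: 1/12 · (0.0714286 − 0.500000) = -0.0357143.
Partial sum through k=1: 25.1909.
Order-2 term: −1/720 · (0.000728863 − 0.250000) = 0.000346210.
Partial sum through k=2: 25.1912.
Order-3 term: 1/30240 · (4.46243e-05 − 0.750000) = -2.48001e-05.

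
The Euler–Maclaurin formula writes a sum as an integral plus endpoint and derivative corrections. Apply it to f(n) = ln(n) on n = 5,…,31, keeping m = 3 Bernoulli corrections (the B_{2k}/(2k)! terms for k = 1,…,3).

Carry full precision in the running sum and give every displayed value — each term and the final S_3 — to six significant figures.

The integral term ∫_5^31 ln(x) dx = 72.4064.
Boundary: ½(f(5) + f(31)) = ½(1.60944 + 3.43399) = 2.52171.
Running total after boundary: 74.9281.
Correction k=1: B_{2}/2! · (f^{(1)}(31) − f^{(1)}(5)) = 1/12 · (0.0322581 − 0.200000) = -0.0139785.
After k=1: 74.9141.
Correction k=2: B_{4}/4! · (f^{(3)}(31) − f^{(3)}(5)) = −1/720 · (6.71344e-05 − 0.0160000) = 2.21290e-05.
After k=2: 74.9142.
Correction k=3: B_{6}/6! · (f^{(5)}(31) − f^{(5)}(5)) = 1/30240 · (8.38306e-07 − 0.00768000) = -2.53941e-07.

S_3 ≈ 74.9142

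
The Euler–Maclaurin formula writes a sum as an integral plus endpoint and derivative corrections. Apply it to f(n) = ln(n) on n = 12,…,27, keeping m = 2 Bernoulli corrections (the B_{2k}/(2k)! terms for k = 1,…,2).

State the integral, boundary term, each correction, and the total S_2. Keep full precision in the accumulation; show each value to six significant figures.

The integral term ∫_12^27 ln(x) dx = 44.1687.
Endpoint term: (f(12) + f(27))/2 = (2.48491 + 3.29584)/2 = 2.89037.
Running total after boundary: 47.0591.
Order-1 term: 1/12 · (0.0370370 − 0.0833333) = -0.00385802.
Partial sum through k=1: 47.0552.
Order-2 term: −1/720 · (0.000101611 − 0.00115741) = 1.46638e-06.

S_2 ≈ 47.0552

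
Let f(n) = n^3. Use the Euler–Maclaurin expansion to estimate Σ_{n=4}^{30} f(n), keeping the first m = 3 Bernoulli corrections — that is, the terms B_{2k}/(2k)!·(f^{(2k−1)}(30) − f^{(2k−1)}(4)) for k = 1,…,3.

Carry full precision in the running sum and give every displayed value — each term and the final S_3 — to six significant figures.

∫_4^30 x^3 dx evaluates to 202436.
½[f(4) + f(30)] = ½[64.0000 + 27000.0] = 13532.0.
Running total after boundary: 215968.
Correction k=1: B_{2}/2! · (f^{(1)}(30) − f^{(1)}(4)) = 1/12 · (2700.00 − 48.0000) = 221.000.
Running total after k=1: 216189.
Correction k=2: B_{4}/4! · (f^{(3)}(30) − f^{(3)}(4)) = −1/720 · (6.00000 − 6.00000) = 0.00000.
Running total after k=2: 216189.
Correction k=3: B_{6}/6! · (f^{(5)}(30) − f^{(5)}(4)) = 1/30240 · (0.00000 − 0.00000) = 0.00000.

S_3 ≈ 216189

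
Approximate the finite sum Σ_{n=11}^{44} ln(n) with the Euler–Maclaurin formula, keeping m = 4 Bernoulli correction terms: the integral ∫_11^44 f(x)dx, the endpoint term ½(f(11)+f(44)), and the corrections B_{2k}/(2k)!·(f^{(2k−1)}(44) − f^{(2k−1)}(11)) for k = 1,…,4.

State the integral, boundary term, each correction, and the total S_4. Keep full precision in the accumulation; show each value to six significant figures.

Integral: ∫_11^44 ln(x) dx = 107.127.
Endpoint term: (f(11) + f(44))/2 = (2.39790 + 3.78419)/2 = 3.09104.
So far: 110.219.
Correction k=1: B_{2}/2! · (f^{(1)}(44) − f^{(1)}(11)) = 1/12 · (0.0227273 − 0.0909091) = -0.00568182.
Running total after k=1: 110.213.
Correction k=2: B_{4}/4! · (f^{(3)}(44) − f^{(3)}(11)) = −1/720 · (2.34786e-05 − 0.00150263) = 2.05438e-06.
Running total after k=2: 110.213.
Correction k=3: B_{6}/6! · (f^{(5)}(44) − f^{(5)}(11)) = 1/30240 · (1.45528e-07 − 0.000149021) = -4.92313e-09.
Running total after k=3: 110.213.
Correction k=4: B_{8}/8! · (f^{(7)}(44) − f^{(7)}(11)) = −1/1209600 · (2.25509e-09 − 3.69474e-05) = 3.05433e-11.

S_4 ≈ 110.213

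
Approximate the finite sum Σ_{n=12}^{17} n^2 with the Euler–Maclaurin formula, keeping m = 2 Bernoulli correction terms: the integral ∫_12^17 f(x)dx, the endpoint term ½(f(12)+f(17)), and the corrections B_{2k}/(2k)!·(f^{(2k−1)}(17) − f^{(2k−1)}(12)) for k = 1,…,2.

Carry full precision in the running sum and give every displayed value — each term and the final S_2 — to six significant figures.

∫_12^17 x^2 dx evaluates to 1061.67.
Endpoint term: (f(12) + f(17))/2 = (144.000 + 289.000)/2 = 216.500.
Integral + boundary = 1278.17.
k=1: B_{2}/(2)! × [f^{(1)}(17) − f^{(1)}(12)] = 1/12 × (34.0000 − 24.0000) = 0.833333.
Partial sum through k=1: 1279.00.
k=2: B_{4}/(4)! × [f^{(3)}(17) − f^{(3)}(12)] = −1/720 × (0.00000 − 0.00000) = 0.00000.

S_2 ≈ 1279.00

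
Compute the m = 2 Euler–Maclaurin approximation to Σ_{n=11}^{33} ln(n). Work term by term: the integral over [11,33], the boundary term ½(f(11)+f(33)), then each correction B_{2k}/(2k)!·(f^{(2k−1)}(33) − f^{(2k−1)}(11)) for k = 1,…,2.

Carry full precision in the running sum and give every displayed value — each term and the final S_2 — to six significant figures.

S_2 ≈ 69.9501

The integral term ∫_11^33 ln(x) dx = 67.0079.
Boundary: ½(f(11) + f(33)) = ½(2.39790 + 3.49651) = 2.94720.
Integral + boundary = 69.9551.
Correction k=1: B_{2}/2! · (f^{(1)}(33) − f^{(1)}(11)) = 1/12 · (0.0303030 − 0.0909091) = -0.00505051.
Partial sum through k=1: 69.9501.
Correction k=2: B_{4}/4! · (f^{(3)}(33) − f^{(3)}(11)) = −1/720 · (5.56529e-05 − 0.00150263) = 2.00969e-06.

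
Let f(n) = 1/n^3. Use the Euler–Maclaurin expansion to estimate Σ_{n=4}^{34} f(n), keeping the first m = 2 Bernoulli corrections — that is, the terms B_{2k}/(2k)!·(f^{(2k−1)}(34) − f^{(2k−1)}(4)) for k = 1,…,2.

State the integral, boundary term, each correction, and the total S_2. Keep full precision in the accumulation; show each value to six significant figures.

Integral: ∫_4^34 1/x^3 dx = 0.0308175.
Endpoint term: (f(4) + f(34))/2 = (0.0156250 + 2.54427e-05)/2 = 0.00782522.
Running total after boundary: 0.0386427.
Order-1 term: 1/12 · (-2.24494e-06 − (-0.0117188)) = 0.000976375.
Partial sum through k=1: 0.0396191.
Order-2 term: −1/720 · (-3.88399e-08 − (-0.0146484)) = -2.03450e-05.

S_2 ≈ 0.0395987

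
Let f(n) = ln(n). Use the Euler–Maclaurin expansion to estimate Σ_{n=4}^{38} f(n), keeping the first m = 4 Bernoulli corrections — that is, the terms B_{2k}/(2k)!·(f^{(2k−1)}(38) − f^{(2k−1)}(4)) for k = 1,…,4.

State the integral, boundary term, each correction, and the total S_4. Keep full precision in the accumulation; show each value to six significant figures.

∫_4^38 ln(x) dx evaluates to 98.6831.
Boundary: ½(f(4) + f(38)) = ½(1.38629 + 3.63759) = 2.51194.
Running total after boundary: 101.195.
k=1: B_{2}/(2)! × [f^{(1)}(38) − f^{(1)}(4)] = 1/12 × (0.0263158 − 0.250000) = -0.0186404.
Running total after k=1: 101.176.
k=2: B_{4}/(4)! × [f^{(3)}(38) − f^{(3)}(4)] = −1/720 × (3.64485e-05 − 0.0312500) = 4.33522e-05.
Running total after k=2: 101.176.
k=3: B_{6}/(6)! × [f^{(5)}(38) − f^{(5)}(4)] = 1/30240 × (3.02896e-07 − 0.0234375) = -7.75040e-07.
Running total after k=3: 101.176.
k=4: B_{8}/(8)! × [f^{(7)}(38) − f^{(7)}(4)] = −1/1209600 × (6.29285e-09 − 0.0439453) = 3.63304e-08.

S_4 ≈ 101.176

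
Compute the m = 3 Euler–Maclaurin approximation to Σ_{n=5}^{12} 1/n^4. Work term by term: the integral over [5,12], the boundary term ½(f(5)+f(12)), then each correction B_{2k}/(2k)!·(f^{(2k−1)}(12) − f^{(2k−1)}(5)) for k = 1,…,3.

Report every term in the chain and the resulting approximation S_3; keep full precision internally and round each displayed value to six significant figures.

The integral term ∫_5^12 1/x^4 dx = 0.00247377.
Boundary: ½(f(5) + f(12)) = ½(0.00160000 + 4.82253e-05) = 0.000824113.
So far: 0.00329788.
Correction k=1: B_{2}/2! · (f^{(1)}(12) − f^{(1)}(5)) = 1/12 · (-1.60751e-05 − (-0.00128000)) = 0.000105327.
Running total after k=1: 0.00340321.
Correction k=2: B_{4}/4! · (f^{(3)}(12) − f^{(3)}(5)) = −1/720 · (-3.34898e-06 − (-0.00153600)) = -2.12868e-06.
Running total after k=2: 0.00340108.
Correction k=3: B_{6}/6! · (f^{(5)}(12) − f^{(5)}(5)) = 1/30240 · (-1.30238e-06 − (-0.00344064)) = 1.13735e-07.

S_3 ≈ 0.00340119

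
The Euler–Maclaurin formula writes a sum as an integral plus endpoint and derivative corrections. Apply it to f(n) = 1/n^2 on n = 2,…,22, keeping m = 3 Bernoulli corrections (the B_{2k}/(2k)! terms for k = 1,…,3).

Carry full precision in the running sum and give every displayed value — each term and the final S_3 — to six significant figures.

S_3 ≈ 0.600541

The integral term ∫_2^22 1/x^2 dx = 0.454545.
Boundary: ½(f(2) + f(22)) = ½(0.250000 + 0.00206612) = 0.126033.
So far: 0.580579.
k=1: B_{2}/(2)! × [f^{(1)}(22) − f^{(1)}(2)] = 1/12 × (-0.000187829 − (-0.250000)) = 0.0208177.
After k=1: 0.601396.
k=2: B_{4}/(4)! × [f^{(3)}(22) − f^{(3)}(2)] = −1/720 × (-4.65691e-06 − (-0.750000)) = -0.00104166.
After k=2: 0.600355.
k=3: B_{6}/(6)! × [f^{(5)}(22) − f^{(5)}(2)] = 1/30240 × (-2.88651e-07 − (-5.62500)) = 0.000186012.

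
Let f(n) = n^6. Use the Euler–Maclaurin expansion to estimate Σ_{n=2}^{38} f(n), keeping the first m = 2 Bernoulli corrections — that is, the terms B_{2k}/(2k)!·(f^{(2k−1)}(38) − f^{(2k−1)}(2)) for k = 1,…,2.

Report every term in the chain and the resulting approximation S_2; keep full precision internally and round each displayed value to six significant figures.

The integral term ∫_2^38 x^6 dx = 1.63451e+10.
Boundary: ½(f(2) + f(38)) = ½(64.0000 + 3.01094e+09) = 1.50547e+09.
Running total after boundary: 1.78506e+10.
Correction k=1: B_{2}/2! · (f^{(1)}(38) − f^{(1)}(2)) = 1/12 · (4.75411e+08 − 192.000) = 3.96176e+07.
Running total after k=1: 1.78902e+10.
Correction k=2: B_{4}/4! · (f^{(3)}(38) − f^{(3)}(2)) = −1/720 · (6.58464e+06 − 960.000) = -9144.00.

S_2 ≈ 1.78902e+10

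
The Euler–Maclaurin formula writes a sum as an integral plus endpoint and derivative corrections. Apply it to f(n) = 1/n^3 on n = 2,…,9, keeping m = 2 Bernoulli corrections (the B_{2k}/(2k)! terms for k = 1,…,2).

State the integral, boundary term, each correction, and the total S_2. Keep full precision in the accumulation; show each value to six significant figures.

The integral term ∫_2^9 1/x^3 dx = 0.118827.
Endpoint term: (f(2) + f(9))/2 = (0.125000 + 0.00137174)/2 = 0.0631859.
Integral + boundary = 0.182013.
k=1: B_{2}/(2)! × [f^{(1)}(9) − f^{(1)}(2)] = 1/12 × (-0.000457247 − (-0.187500)) = 0.0155869.
Running total after k=1: 0.197600.
k=2: B_{4}/(4)! × [f^{(3)}(9) − f^{(3)}(2)] = −1/720 × (-0.000112901 − (-0.937500)) = -0.00130193.

S_2 ≈ 0.196298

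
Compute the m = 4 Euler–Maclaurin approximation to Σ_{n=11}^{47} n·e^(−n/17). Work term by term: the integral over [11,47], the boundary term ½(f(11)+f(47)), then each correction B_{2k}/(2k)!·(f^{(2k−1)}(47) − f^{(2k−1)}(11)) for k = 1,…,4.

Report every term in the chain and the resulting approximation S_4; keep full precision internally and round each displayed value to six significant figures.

S_4 ≈ 185.023

∫_11^47 x·e^(−x/17) dx evaluates to 180.688.
Boundary: ½(f(11) + f(47)) = ½(5.75942 + 2.96075) = 4.36008.
So far: 185.048.
Correction k=1: B_{2}/2! · (f^{(1)}(47) − f^{(1)}(11)) = 1/12 · (-0.111167 − 0.184794) = -0.0246634.
After k=1: 185.023.
Correction k=2: B_{4}/4! · (f^{(3)}(47) − f^{(3)}(11)) = −1/720 · (5.12881e-05 − 0.00426284) = 5.84938e-06.
After k=2: 185.023.
Correction k=3: B_{6}/6! · (f^{(5)}(47) − f^{(5)}(11)) = 1/30240 · (1.68594e-06 − 2.72881e-05) = -8.46632e-10.
After k=3: 185.023.
Correction k=4: B_{8}/8! · (f^{(7)}(47) − f^{(7)}(11)) = −1/1209600 · (1.10533e-08 − 1.37806e-07) = 1.04789e-13.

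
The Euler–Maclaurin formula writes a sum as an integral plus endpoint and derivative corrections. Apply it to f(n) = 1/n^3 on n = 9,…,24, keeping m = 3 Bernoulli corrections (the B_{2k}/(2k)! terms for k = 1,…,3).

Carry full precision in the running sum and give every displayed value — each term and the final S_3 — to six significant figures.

The integral term ∫_9^24 1/x^3 dx = 0.00530478.
Boundary: ½(f(9) + f(24)) = ½(0.00137174 + 7.23380e-05) = 0.000722040.
So far: 0.00602682.
k=1: B_{2}/(2)! × [f^{(1)}(24) − f^{(1)}(9)] = 1/12 × (-9.04225e-06 − (-0.000457247)) = 3.73504e-05.
Running total after k=1: 0.00606417.
k=2: B_{4}/(4)! × [f^{(3)}(24) − f^{(3)}(9)] = −1/720 × (-3.13967e-07 − (-0.000112901)) = -1.56370e-07.
Running total after k=2: 0.00606402.
k=3: B_{6}/(6)! × [f^{(5)}(24) − f^{(5)}(9)] = 1/30240 × (-2.28934e-08 − (-5.85410e-05)) = 1.93512e-09.

S_3 ≈ 0.00606402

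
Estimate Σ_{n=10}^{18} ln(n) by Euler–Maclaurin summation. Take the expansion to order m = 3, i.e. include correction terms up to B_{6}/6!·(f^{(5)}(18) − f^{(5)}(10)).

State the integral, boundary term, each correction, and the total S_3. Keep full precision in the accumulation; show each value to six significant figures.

S_3 ≈ 23.5936

Integral: ∫_10^18 ln(x) dx = 21.0008.
Boundary: ½(f(10) + f(18)) = ½(2.30259 + 2.89037) = 2.59648.
So far: 23.5973.
k=1: B_{2}/(2)! × [f^{(1)}(18) − f^{(1)}(10)] = 1/12 × (0.0555556 − 0.100000) = -0.00370370.
Running total after k=1: 23.5936.
k=2: B_{4}/(4)! × [f^{(3)}(18) − f^{(3)}(10)] = −1/720 × (0.000342936 − 0.00200000) = 2.30148e-06.
Running total after k=2: 23.5936.
k=3: B_{6}/(6)! × [f^{(5)}(18) − f^{(5)}(10)] = 1/30240 × (1.27013e-05 − 0.000240000) = -7.51649e-09.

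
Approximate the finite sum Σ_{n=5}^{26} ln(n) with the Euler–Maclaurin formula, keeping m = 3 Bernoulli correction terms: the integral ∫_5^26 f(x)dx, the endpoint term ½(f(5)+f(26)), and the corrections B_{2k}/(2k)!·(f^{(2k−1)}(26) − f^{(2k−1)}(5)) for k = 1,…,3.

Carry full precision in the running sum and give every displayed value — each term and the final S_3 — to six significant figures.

∫_5^26 ln(x) dx evaluates to 55.6633.
½[f(5) + f(26)] = ½[1.60944 + 3.25810] = 2.43377.
So far: 58.0971.
Correction k=1: B_{2}/2! · (f^{(1)}(26) − f^{(1)}(5)) = 1/12 · (0.0384615 − 0.200000) = -0.0134615.
Running total after k=1: 58.0836.
Correction k=2: B_{4}/4! · (f^{(3)}(26) − f^{(3)}(5)) = −1/720 · (0.000113792 − 0.0160000) = 2.20642e-05.
Running total after k=2: 58.0836.
Correction k=3: B_{6}/6! · (f^{(5)}(26) − f^{(5)}(5)) = 1/30240 · (2.01997e-06 − 0.00768000) = -2.53901e-07.

S_3 ≈ 58.0836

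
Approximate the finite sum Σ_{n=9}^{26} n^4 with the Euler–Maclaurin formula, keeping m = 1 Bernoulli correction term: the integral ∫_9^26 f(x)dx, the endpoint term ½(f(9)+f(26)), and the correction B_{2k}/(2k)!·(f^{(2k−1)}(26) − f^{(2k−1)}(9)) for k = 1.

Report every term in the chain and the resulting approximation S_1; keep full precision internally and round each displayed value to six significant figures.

Integral: ∫_9^26 x^4 dx = 2.36447e+06.
Endpoint term: (f(9) + f(26))/2 = (6561.00 + 456976)/2 = 231768.
Running total after boundary: 2.59623e+06.
k=1: B_{2}/(2)! × [f^{(1)}(26) − f^{(1)}(9)] = 1/12 × (70304.0 − 2916.00) = 5615.67.

S_1 ≈ 2.60185e+06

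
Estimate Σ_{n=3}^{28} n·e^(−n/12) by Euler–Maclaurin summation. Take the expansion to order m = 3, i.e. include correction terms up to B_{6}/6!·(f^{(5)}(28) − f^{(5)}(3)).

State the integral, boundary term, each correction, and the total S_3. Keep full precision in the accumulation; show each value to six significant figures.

The integral term ∫_3^28 x·e^(−x/12) dx = 93.6376.
Boundary: ½(f(3) + f(28)) = ½(2.33640 + 2.71522) = 2.52581.
So far: 96.1634.
Order-1 term: 1/12 · (-0.129296 − 0.584101) = -0.0594497.
Running total after k=1: 96.1040.
Order-2 term: −1/720 · (0.000448944 − 0.0148729) = 2.00333e-05.
Running total after k=2: 96.1040.
Order-3 term: 1/30240 · (1.24707e-05 − 0.000178400) = -5.48708e-09.

S_3 ≈ 96.1040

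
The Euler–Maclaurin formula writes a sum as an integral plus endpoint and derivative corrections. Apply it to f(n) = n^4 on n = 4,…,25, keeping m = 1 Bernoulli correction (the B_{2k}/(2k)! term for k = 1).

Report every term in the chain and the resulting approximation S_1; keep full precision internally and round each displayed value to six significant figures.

∫_4^25 x^4 dx evaluates to 1.95292e+06.
Endpoint term: (f(4) + f(25))/2 = (256.000 + 390625)/2 = 195440.
Integral + boundary = 2.14836e+06.
Correction k=1: B_{2}/2! · (f^{(1)}(25) − f^{(1)}(4)) = 1/12 · (62500.0 − 256.000) = 5187.00.

S_1 ≈ 2.15355e+06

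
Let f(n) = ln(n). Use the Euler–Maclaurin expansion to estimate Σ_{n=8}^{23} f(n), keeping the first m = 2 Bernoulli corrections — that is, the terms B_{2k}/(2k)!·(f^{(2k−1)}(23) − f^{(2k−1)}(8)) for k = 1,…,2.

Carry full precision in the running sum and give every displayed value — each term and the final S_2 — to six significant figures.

Integral: ∫_8^23 ln(x) dx = 40.4808.
Boundary: ½(f(8) + f(23)) = ½(2.07944 + 3.13549) = 2.60747.
Running total after boundary: 43.0883.
k=1: B_{2}/(2)! × [f^{(1)}(23) − f^{(1)}(8)] = 1/12 × (0.0434783 − 0.125000) = -0.00679348.
After k=1: 43.0815.
k=2: B_{4}/(4)! × [f^{(3)}(23) − f^{(3)}(8)] = −1/720 × (0.000164379 − 0.00390625) = 5.19704e-06.

S_2 ≈ 43.0815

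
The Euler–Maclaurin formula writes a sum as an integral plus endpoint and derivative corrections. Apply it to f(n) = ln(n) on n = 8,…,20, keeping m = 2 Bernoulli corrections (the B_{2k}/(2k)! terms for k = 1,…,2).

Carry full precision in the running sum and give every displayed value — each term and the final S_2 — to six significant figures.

The integral term ∫_8^20 ln(x) dx = 31.2791.
½[f(8) + f(20)] = ½[2.07944 + 2.99573] = 2.53759.
So far: 33.8167.
Correction k=1: B_{2}/2! · (f^{(1)}(20) − f^{(1)}(8)) = 1/12 · (0.0500000 − 0.125000) = -0.00625000.
Partial sum through k=1: 33.8105.
Correction k=2: B_{4}/4! · (f^{(3)}(20) − f^{(3)}(8)) = −1/720 · (0.000250000 − 0.00390625) = 5.07812e-06.

S_2 ≈ 33.8105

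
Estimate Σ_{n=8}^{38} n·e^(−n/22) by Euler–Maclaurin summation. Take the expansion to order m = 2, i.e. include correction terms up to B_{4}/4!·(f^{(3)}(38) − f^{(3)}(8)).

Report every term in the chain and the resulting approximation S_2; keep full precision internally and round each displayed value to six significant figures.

S_2 ≈ 230.251

Integral: ∫_8^38 x·e^(−x/22) dx = 224.140.
½[f(8) + f(38)] = ½[5.56115 + 6.75521] = 6.15818.
Running total after boundary: 230.299.
Correction k=1: B_{2}/2! · (f^{(1)}(38) − f^{(1)}(8)) = 1/12 · (-0.129286 − 0.442364) = -0.0476375.
After k=1: 230.251.
Correction k=2: B_{4}/4! · (f^{(3)}(38) − f^{(3)}(8)) = −1/720 · (0.000467461 − 0.00378647) = 4.60974e-06.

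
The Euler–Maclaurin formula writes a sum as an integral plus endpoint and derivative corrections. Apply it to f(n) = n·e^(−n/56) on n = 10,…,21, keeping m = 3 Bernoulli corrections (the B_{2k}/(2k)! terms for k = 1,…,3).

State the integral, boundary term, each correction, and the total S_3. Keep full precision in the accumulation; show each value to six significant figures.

The integral term ∫_10^21 x·e^(−x/56) dx = 127.981.
Endpoint term: (f(10) + f(21))/2 = (8.36464 + 14.4331)/2 = 11.3989.
Running total after boundary: 139.380.
Order-1 term: 1/12 · (0.429556 − 0.687096) = -0.0214617.
Partial sum through k=1: 139.358.
Order-2 term: −1/720 · (0.000575298 − 0.000752559) = 2.46196e-07.
Partial sum through k=2: 139.358.
Order-3 term: 1/30240 · (3.23221e-07 − 4.10082e-07) = -2.87241e-12.

S_3 ≈ 139.358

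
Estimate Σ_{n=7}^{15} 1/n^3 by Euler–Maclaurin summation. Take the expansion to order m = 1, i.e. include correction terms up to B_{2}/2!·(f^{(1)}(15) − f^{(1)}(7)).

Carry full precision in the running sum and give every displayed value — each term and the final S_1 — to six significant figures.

S_1 ≈ 0.00968692

∫_7^15 1/x^3 dx evaluates to 0.00798186.
Endpoint term: (f(7) + f(15))/2 = (0.00291545 + 0.000296296)/2 = 0.00160587.
Integral + boundary = 0.00958773.
Correction k=1: B_{2}/2! · (f^{(1)}(15) − f^{(1)}(7)) = 1/12 · (-5.92593e-05 − (-0.00124948)) = 9.91850e-05.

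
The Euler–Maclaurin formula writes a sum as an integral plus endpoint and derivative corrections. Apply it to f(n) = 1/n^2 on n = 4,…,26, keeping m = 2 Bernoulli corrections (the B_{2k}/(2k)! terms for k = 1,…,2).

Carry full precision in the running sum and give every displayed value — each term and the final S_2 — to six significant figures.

S_2 ≈ 0.246090

∫_4^26 1/x^2 dx evaluates to 0.211538.
Endpoint term: (f(4) + f(26))/2 = (0.0625000 + 0.00147929)/2 = 0.0319896.
So far: 0.243528.
k=1: B_{2}/(2)! × [f^{(1)}(26) − f^{(1)}(4)] = 1/12 × (-0.000113792 − (-0.0312500)) = 0.00259468.
Running total after k=1: 0.246123.
k=2: B_{4}/(4)! × [f^{(3)}(26) − f^{(3)}(4)] = −1/720 × (-2.01997e-06 − (-0.0234375)) = -3.25493e-05.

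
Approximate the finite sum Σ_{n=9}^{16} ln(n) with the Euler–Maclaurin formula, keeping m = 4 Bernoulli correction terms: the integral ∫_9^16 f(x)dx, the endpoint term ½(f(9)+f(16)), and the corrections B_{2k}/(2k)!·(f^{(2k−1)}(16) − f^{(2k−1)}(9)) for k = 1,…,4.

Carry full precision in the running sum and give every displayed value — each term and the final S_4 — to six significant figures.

S_4 ≈ 20.0673

Integral: ∫_9^16 ln(x) dx = 17.5864.
½[f(9) + f(16)] = ½[2.19722 + 2.77259] = 2.48491.
Integral + boundary = 20.0713.
k=1: B_{2}/(2)! × [f^{(1)}(16) − f^{(1)}(9)] = 1/12 × (0.0625000 − 0.111111) = -0.00405093.
After k=1: 20.0673.
k=2: B_{4}/(4)! × [f^{(3)}(16) − f^{(3)}(9)] = −1/720 × (0.000488281 − 0.00274348) = 3.13223e-06.
After k=2: 20.0673.
k=3: B_{6}/(6)! × [f^{(5)}(16) − f^{(5)}(9)] = 1/30240 × (2.28882e-05 − 0.000406442) = -1.26837e-08.
After k=3: 20.0673.
k=4: B_{8}/(8)! × [f^{(7)}(16) − f^{(7)}(9)] = −1/1209600 × (2.68221e-06 − 0.000150534) = 1.22232e-10.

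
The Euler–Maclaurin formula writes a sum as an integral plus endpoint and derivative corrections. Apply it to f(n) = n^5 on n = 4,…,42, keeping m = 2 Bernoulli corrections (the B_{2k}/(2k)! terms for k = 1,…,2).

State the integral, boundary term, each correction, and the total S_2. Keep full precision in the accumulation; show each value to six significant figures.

Integral: ∫_4^42 x^5 dx = 9.14838e+08.
Endpoint term: (f(4) + f(42))/2 = (1024.00 + 1.30691e+08)/2 = 6.53461e+07.
So far: 9.80184e+08.
Order-1 term: 1/12 · (1.55585e+07 − 1280.00) = 1.29643e+06.
After k=1: 9.81481e+08.
Order-2 term: −1/720 · (105840 − 960.000) = -145.667.

S_2 ≈ 9.81480e+08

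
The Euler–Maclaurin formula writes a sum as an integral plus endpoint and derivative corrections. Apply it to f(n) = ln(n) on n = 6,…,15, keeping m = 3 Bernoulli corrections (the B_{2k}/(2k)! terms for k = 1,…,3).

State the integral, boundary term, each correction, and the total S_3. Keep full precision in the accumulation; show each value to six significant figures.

∫_6^15 ln(x) dx evaluates to 20.8702.
Boundary: ½(f(6) + f(15)) = ½(1.79176 + 2.70805) = 2.24990.
So far: 23.1201.
Correction k=1: B_{2}/2! · (f^{(1)}(15) − f^{(1)}(6)) = 1/12 · (0.0666667 − 0.166667) = -0.00833333.
Partial sum through k=1: 23.1118.
Correction k=2: B_{4}/4! · (f^{(3)}(15) − f^{(3)}(6)) = −1/720 · (0.000592593 − 0.00925926) = 1.20370e-05.
Partial sum through k=2: 23.1118.
Correction k=3: B_{6}/6! · (f^{(5)}(15) − f^{(5)}(6)) = 1/30240 · (3.16049e-05 − 0.00308642) = -1.01019e-07.

S_3 ≈ 23.1118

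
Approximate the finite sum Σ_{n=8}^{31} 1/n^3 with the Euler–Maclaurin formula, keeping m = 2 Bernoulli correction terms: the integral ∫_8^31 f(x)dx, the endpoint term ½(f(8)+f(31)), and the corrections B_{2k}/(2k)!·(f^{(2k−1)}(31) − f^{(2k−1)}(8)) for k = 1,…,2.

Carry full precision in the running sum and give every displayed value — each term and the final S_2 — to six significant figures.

∫_8^31 1/x^3 dx evaluates to 0.00729221.
Boundary: ½(f(8) + f(31)) = ½(0.00195312 + 3.35672e-05) = 0.000993346.
Integral + boundary = 0.00828555.
Order-1 term: 1/12 · (-3.24844e-06 − (-0.000732422)) = 6.07645e-05.
Partial sum through k=1: 0.00834632.
Order-2 term: −1/720 · (-6.76054e-08 − (-0.000228882)) = -3.17798e-07.

S_2 ≈ 0.00834600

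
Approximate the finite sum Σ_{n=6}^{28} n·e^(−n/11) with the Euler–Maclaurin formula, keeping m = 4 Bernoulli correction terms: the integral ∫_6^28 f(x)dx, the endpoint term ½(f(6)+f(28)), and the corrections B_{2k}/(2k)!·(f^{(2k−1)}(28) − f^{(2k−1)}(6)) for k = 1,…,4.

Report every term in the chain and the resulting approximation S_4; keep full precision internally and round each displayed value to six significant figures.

S_4 ≈ 77.5363

The integral term ∫_6^28 x·e^(−x/11) dx = 74.7315.
½[f(6) + f(28)] = ½[3.47747 + 2.19625] = 2.83686.
Integral + boundary = 77.5684.
Correction k=1: B_{2}/2! · (f^{(1)}(28) − f^{(1)}(6)) = 1/12 · (-0.121221 − 0.263445) = -0.0320555.
After k=1: 77.5363.
Correction k=2: B_{4}/4! · (f^{(3)}(28) − f^{(3)}(6)) = −1/720 · (0.000294656 − 0.0117570) = 1.59200e-05.
After k=2: 77.5363.
Correction k=3: B_{6}/6! · (f^{(5)}(28) − f^{(5)}(6)) = 1/30240 · (1.31499e-05 − 0.000176338) = -5.39642e-09.
After k=3: 77.5363.
Correction k=4: B_{8}/8! · (f^{(7)}(28) − f^{(7)}(6)) = −1/1209600 · (1.97229e-07 − 2.11165e-06) = 1.58269e-12.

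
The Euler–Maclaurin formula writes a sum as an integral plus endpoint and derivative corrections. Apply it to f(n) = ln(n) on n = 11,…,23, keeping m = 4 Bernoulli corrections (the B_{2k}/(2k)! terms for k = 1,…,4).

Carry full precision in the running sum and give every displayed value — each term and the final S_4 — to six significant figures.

S_4 ≈ 36.5023

The integral term ∫_11^23 ln(x) dx = 33.7395.
Boundary: ½(f(11) + f(23)) = ½(2.39790 + 3.13549) = 2.76669.
Running total after boundary: 36.5062.
Order-1 term: 1/12 · (0.0434783 − 0.0909091) = -0.00395257.
Partial sum through k=1: 36.5023.
Order-2 term: −1/720 · (0.000164379 − 0.00150263) = 1.85868e-06.
Partial sum through k=2: 36.5023.
Order-3 term: 1/30240 · (3.72883e-06 − 0.000149021) = -4.80464e-09.
Partial sum through k=3: 36.5023.
Order-4 term: −1/1209600 · (2.11465e-07 − 3.69474e-05) = 3.03703e-11.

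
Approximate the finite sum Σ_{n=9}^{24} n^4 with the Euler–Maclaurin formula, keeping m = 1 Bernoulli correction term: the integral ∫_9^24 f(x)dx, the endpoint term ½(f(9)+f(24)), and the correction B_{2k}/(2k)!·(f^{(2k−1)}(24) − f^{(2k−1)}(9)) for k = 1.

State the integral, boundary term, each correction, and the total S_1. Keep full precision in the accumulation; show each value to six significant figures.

Integral: ∫_9^24 x^4 dx = 1.58072e+06.
Endpoint term: (f(9) + f(24))/2 = (6561.00 + 331776)/2 = 169168.
So far: 1.74988e+06.
Order-1 term: 1/12 · (55296.0 − 2916.00) = 4365.00.

S_1 ≈ 1.75425e+06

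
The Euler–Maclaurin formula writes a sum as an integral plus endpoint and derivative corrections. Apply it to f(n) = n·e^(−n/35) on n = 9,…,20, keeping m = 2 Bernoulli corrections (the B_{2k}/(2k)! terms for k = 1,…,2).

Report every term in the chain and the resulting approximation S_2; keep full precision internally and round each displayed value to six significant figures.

S_2 ≈ 112.834

∫_9^20 x·e^(−x/35) dx evaluates to 103.735.
Endpoint term: (f(9) + f(20))/2 = (6.95932 + 11.2944)/2 = 9.12684.
Integral + boundary = 112.861.
k=1: B_{2}/(2)! × [f^{(1)}(20) − f^{(1)}(9)] = 1/12 × (0.242022 − 0.574420) = -0.0276998.
Running total after k=1: 112.834.
k=2: B_{4}/(4)! × [f^{(3)}(20) − f^{(3)}(9)] = −1/720 × (0.00111956 − 0.00173138) = 8.49747e-07.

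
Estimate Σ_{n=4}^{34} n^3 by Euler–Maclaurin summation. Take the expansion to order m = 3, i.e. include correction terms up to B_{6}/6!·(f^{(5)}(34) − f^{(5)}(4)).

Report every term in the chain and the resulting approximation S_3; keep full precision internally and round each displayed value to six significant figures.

S_3 ≈ 353989

Integral: ∫_4^34 x^3 dx = 334020.
½[f(4) + f(34)] = ½[64.0000 + 39304.0] = 19684.0.
Running total after boundary: 353704.
k=1: B_{2}/(2)! × [f^{(1)}(34) − f^{(1)}(4)] = 1/12 × (3468.00 − 48.0000) = 285.000.
Running total after k=1: 353989.
k=2: B_{4}/(4)! × [f^{(3)}(34) − f^{(3)}(4)] = −1/720 × (6.00000 − 6.00000) = 0.00000.
Running total after k=2: 353989.
k=3: B_{6}/(6)! × [f^{(5)}(34) − f^{(5)}(4)] = 1/30240 × (0.00000 − 0.00000) = 0.00000.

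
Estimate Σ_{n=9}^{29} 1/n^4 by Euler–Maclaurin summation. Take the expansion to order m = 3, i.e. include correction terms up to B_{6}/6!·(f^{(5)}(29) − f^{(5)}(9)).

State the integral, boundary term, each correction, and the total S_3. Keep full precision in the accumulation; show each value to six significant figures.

S_3 ≈ 0.000526089

Integral: ∫_9^29 1/x^4 dx = 0.000443580.
Endpoint term: (f(9) + f(29))/2 = (0.000152416 + 1.41387e-06)/2 = 7.69148e-05.
Integral + boundary = 0.000520495.
Correction k=1: B_{2}/2! · (f^{(1)}(29) − f^{(1)}(9)) = 1/12 · (-1.95016e-07 − (-6.77404e-05)) = 5.62878e-06.
After k=1: 0.000526124.
Correction k=2: B_{4}/4! · (f^{(3)}(29) − f^{(3)}(9)) = −1/720 · (-6.95657e-09 − (-2.50890e-05)) = -3.48362e-08.
After k=2: 0.000526089.
Correction k=3: B_{6}/6! · (f^{(5)}(29) − f^{(5)}(9)) = 1/30240 · (-4.63220e-10 − (-1.73455e-05)) = 5.73579e-10.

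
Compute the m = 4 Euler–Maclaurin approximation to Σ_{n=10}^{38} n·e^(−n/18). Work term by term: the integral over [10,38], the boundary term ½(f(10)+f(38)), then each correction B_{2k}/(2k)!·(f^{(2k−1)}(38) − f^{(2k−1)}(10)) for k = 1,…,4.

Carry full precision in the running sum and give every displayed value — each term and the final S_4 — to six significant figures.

∫_10^38 x·e^(−x/18) dx evaluates to 167.100.
½[f(10) + f(38)] = ½[5.73753 + 4.60193] = 5.16973.
Running total after boundary: 172.269.
Order-1 term: 1/12 · (-0.134559 − 0.255002) = -0.0324634.
After k=1: 172.237.
Order-2 term: −1/720 · (0.000332245 − 0.00432873) = 5.55067e-06.
After k=2: 172.237.
Order-3 term: 1/30240 · (3.33271e-06 − 2.42914e-05) = -6.93079e-10.
After k=3: 172.237.
Order-4 term: −1/1209600 · (1.74073e-08 − 1.08712e-07) = 7.54830e-14.

S_4 ≈ 172.237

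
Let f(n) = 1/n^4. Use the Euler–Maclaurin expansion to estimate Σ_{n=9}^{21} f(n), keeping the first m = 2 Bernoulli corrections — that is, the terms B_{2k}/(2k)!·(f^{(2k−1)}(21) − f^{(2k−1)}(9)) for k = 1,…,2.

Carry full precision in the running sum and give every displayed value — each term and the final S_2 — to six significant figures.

S_2 ≈ 0.000505562

∫_9^21 1/x^4 dx evaluates to 0.000421254.
Boundary: ½(f(9) + f(21)) = ½(0.000152416 + 5.14189e-06) = 7.87788e-05.
Running total after boundary: 0.000500033.
k=1: B_{2}/(2)! × [f^{(1)}(21) − f^{(1)}(9)] = 1/12 × (-9.79408e-07 − (-6.77404e-05)) = 5.56341e-06.
After k=1: 0.000505596.
k=2: B_{4}/(4)! × [f^{(3)}(21) − f^{(3)}(9)] = −1/720 × (-6.66264e-08 − (-2.50890e-05)) = -3.47533e-08.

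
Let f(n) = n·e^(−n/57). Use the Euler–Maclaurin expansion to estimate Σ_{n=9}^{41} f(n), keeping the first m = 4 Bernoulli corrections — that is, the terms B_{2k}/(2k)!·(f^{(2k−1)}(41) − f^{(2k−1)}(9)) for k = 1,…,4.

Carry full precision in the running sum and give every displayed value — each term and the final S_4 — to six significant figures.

Integral: ∫_9^41 x·e^(−x/57) dx = 491.614.
½[f(9) + f(41)] = ½[7.68546 + 19.9709] = 13.8282.
So far: 505.442.
Correction k=1: B_{2}/2! · (f^{(1)}(41) − f^{(1)}(9)) = 1/12 · (0.136728 − 0.719107) = -0.0485316.
After k=1: 505.394.
Correction k=2: B_{4}/4! · (f^{(3)}(41) − f^{(3)}(9)) = −1/720 · (0.000341926 − 0.000746995) = 5.62596e-07.
After k=2: 505.394.
Correction k=3: B_{6}/6! · (f^{(5)}(41) − f^{(5)}(9)) = 1/30240 · (1.97528e-07 − 3.91708e-07) = -6.42129e-12.
After k=3: 505.394.
Correction k=4: B_{8}/8! · (f^{(7)}(41) − f^{(7)}(9)) = −1/1209600 · (8.92014e-11 − 1.70360e-10) = 6.70954e-17.

S_4 ≈ 505.394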